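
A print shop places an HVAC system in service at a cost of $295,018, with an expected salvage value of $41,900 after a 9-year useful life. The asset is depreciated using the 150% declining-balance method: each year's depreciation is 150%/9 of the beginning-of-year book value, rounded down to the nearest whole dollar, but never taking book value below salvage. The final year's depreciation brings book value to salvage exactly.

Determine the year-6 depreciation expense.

$19,760

Depreciable base = $295,018 − $41,900 = $253,118.
Year 1: ⌊$295,018 × 150%/9⌋ = $49,169. Book value $245,849.
Year 2: ⌊$245,849 × 150%/9⌋ = $40,974. Book value $204,875.
Year 3: ⌊$204,875 × 150%/9⌋ = $34,145. Book value $170,730.
Year 4: ⌊$170,730 × 150%/9⌋ = $28,455. Book value $142,275.
Year 5: ⌊$142,275 × 150%/9⌋ = $23,712. Book value $118,563.
Year 6: ⌊$118,563 × 150%/9⌋ = $19,760. Book value $98,803.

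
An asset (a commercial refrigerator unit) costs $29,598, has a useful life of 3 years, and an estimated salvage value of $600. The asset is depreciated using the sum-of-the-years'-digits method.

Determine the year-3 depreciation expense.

Depreciable base = $29,598 − $600 = $28,998.
Sum of the years' digits = 3+2+1 = 6.
Year 1: $28,998 × 3/6 = $14,499. Book value $15,099.
Year 2: $28,998 × 2/6 = $9,666. Book value $5,433.
Year 3: $28,998 × 1/6 = $4,833. Book value $600.

$4,833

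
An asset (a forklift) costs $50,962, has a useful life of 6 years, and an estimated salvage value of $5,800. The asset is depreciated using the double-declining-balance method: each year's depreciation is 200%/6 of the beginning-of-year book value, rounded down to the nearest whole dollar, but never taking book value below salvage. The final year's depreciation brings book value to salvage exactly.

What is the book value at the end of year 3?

$15,100

Depreciable base = $50,962 − $5,800 = $45,162.
Year 1: ⌊$50,962 × 200%/6⌋ = $16,987. Book value $33,975.
Year 2: ⌊$33,975 × 200%/6⌋ = $11,325. Book value $22,650.
Year 3: ⌊$22,650 × 200%/6⌋ = $7,550. Book value $15,100.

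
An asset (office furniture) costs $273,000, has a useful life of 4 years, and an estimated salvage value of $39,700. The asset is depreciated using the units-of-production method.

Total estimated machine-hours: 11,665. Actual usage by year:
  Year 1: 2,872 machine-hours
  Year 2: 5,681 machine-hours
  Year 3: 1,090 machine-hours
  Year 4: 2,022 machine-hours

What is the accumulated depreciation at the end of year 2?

Depreciable base = $273,000 − $39,700 = $233,300.
Rate = $233,300 / 11,665 machine-hours = $20 per machine-hour.
Year 1: 2,872 × $20 = $57,440. Book value $215,560.
Year 2: 5,681 × $20 = $113,620. Book value $101,940.
Accumulated through year 2 = $273,000 − $101,940 = $171,060.

$171,060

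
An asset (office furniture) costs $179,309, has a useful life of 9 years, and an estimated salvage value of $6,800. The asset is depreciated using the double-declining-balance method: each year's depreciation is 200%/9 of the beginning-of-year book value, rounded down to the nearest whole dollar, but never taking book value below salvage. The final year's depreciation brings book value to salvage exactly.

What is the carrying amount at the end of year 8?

Depreciable base = $179,309 − $6,800 = $172,509.
Year 1: ⌊$179,309 × 200%/9⌋ = $39,846. Book value $139,463.
Year 2: ⌊$139,463 × 200%/9⌋ = $30,991. Book value $108,472.
Year 3: ⌊$108,472 × 200%/9⌋ = $24,104. Book value $84,368.
Year 4: ⌊$84,368 × 200%/9⌋ = $18,748. Book value $65,620.
Year 5: ⌊$65,620 × 200%/9⌋ = $14,582. Book value $51,038.
Year 6: ⌊$51,038 × 200%/9⌋ = $11,341. Book value $39,697.
Year 7: ⌊$39,697 × 200%/9⌋ = $8,821. Book value $30,876.
Year 8: ⌊$30,876 × 200%/9⌋ = $6,861. Book value $24,015.

$24,015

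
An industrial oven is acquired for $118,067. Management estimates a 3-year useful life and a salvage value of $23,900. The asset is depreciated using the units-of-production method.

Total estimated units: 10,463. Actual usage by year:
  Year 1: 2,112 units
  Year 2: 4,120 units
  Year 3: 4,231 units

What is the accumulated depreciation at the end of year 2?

Depreciable base = $118,067 − $23,900 = $94,167.
Rate = $94,167 / 10,463 units = $9 per unit.
Year 1: 2,112 × $9 = $19,008. Book value $99,059.
Year 2: 4,120 × $9 = $37,080. Book value $61,979.
Accumulated through year 2 = $118,067 − $61,979 = $56,088.

$56,088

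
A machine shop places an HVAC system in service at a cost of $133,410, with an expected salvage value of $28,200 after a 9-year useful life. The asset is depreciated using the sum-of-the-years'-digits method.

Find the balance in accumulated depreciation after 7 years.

Depreciable base = $133,410 − $28,200 = $105,210.
Sum of the years' digits = 9+8+7+6+5+4+3+2+1 = 45.
Year 1: $105,210 × 9/45 = $21,042. Book value $112,368.
Year 2: $105,210 × 8/45 = $18,704. Book value $93,664.
Year 3: $105,210 × 7/45 = $16,366. Book value $77,298.
Year 4: $105,210 × 6/45 = $14,028. Book value $63,270.
Year 5: $105,210 × 5/45 = $11,690. Book value $51,580.
Year 6: $105,210 × 4/45 = $9,352. Book value $42,228.
Year 7: $105,210 × 3/45 = $7,014. Book value $35,214.
Accumulated through year 7 = $133,410 − $35,214 = $98,196.

$98,196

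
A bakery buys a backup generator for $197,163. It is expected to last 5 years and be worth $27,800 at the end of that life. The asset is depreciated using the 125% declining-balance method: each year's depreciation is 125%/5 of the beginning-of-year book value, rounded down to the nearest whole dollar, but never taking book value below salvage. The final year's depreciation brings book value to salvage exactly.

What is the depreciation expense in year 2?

Depreciable base = $197,163 − $27,800 = $169,363.
Year 1: ⌊$197,163 × 125%/5⌋ = $49,290. Book value $147,873.
Year 2: ⌊$147,873 × 125%/5⌋ = $36,968. Book value $110,905.

$36,968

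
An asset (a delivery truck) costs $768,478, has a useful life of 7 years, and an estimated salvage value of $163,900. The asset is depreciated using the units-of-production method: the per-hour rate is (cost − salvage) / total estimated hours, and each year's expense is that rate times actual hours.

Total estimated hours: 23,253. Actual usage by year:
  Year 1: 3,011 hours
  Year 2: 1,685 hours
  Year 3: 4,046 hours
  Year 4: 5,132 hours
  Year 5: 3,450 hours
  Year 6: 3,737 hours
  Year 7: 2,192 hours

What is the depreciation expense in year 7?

Depreciable base = $768,478 − $163,900 = $604,578.
Rate = $604,578 / 23,253 hours = $26 per hour.
Year 1: 3,011 × $26 = $78,286. Book value $690,192.
Year 2: 1,685 × $26 = $43,810. Book value $646,382.
Year 3: 4,046 × $26 = $105,196. Book value $541,186.
Year 4: 5,132 × $26 = $133,432. Book value $407,754.
Year 5: 3,450 × $26 = $89,700. Book value $318,054.
Year 6: 3,737 × $26 = $97,162. Book value $220,892.
Year 7: 2,192 × $26 = $56,992. Book value $163,900.

$56,992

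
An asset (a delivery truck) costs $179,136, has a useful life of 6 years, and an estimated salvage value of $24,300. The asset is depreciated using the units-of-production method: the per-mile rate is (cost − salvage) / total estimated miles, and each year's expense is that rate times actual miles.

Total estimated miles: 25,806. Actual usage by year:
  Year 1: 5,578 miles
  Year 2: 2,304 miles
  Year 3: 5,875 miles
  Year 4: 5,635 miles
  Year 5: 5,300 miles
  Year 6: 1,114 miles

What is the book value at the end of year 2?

Depreciable base = $179,136 − $24,300 = $154,836.
Rate = $154,836 / 25,806 miles = $6 per mile.
Year 1: 5,578 × $6 = $33,468. Book value $145,668.
Year 2: 2,304 × $6 = $13,824. Book value $131,844.

$131,844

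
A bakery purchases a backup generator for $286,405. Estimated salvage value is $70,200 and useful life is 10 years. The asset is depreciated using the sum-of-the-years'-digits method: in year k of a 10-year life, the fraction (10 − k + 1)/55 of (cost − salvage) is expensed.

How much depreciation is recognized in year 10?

$3,931

Depreciable base = $286,405 − $70,200 = $216,205.
Sum of the years' digits = 10+9+8+7+6+5+4+3+2+1 = 55.
Year 1: $216,205 × 10/55 = $39,310. Book value $247,095.
Year 2: $216,205 × 9/55 = $35,379. Book value $211,716.
Year 3: $216,205 × 8/55 = $31,448. Book value $180,268.
Year 4: $216,205 × 7/55 = $27,517. Book value $152,751.
Year 5: $216,205 × 6/55 = $23,586. Book value $129,165.
Year 6: $216,205 × 5/55 = $19,655. Book value $109,510.
Year 7: $216,205 × 4/55 = $15,724. Book value $93,786.
Year 8: $216,205 × 3/55 = $11,793. Book value $81,993.
Year 9: $216,205 × 2/55 = $7,862. Book value $74,131.
Year 10: $216,205 × 1/55 = $3,931. Book value $70,200.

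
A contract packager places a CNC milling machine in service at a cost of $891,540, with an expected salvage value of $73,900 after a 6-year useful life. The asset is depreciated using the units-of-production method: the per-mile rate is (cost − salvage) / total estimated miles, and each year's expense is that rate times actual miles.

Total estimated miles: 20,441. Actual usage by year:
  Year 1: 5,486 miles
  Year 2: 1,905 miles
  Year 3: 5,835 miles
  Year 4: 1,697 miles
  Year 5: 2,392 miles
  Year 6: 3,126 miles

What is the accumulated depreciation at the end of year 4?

$596,920

Depreciable base = $891,540 − $73,900 = $817,640.
Rate = $817,640 / 20,441 miles = $40 per mile.
Year 1: 5,486 × $40 = $219,440. Book value $672,100.
Year 2: 1,905 × $40 = $76,200. Book value $595,900.
Year 3: 5,835 × $40 = $233,400. Book value $362,500.
Year 4: 1,697 × $40 = $67,880. Book value $294,620.
Accumulated through year 4 = $891,540 − $294,620 = $596,920.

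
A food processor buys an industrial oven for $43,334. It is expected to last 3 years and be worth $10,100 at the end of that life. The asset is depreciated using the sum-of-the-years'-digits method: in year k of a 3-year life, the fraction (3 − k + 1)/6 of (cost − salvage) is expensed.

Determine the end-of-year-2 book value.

$15,639

Depreciable base = $43,334 − $10,100 = $33,234.
Sum of the years' digits = 3+2+1 = 6.
Year 1: $33,234 × 3/6 = $16,617. Book value $26,717.
Year 2: $33,234 × 2/6 = $11,078. Book value $15,639.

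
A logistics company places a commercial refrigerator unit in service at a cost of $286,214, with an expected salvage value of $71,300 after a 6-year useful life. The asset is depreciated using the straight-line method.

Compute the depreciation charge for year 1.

$35,819

Depreciable base = $286,214 − $71,300 = $214,914.
Annual expense = $214,914 / 6 = $35,819.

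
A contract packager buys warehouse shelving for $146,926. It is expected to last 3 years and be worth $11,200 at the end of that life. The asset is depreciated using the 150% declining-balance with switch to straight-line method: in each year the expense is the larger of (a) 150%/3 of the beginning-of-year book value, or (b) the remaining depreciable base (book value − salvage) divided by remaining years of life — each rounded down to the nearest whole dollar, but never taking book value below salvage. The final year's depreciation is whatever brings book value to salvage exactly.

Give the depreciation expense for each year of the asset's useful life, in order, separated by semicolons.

Depreciable base = $146,926 − $11,200 = $135,726.
Year 1: DB = ⌊$146,926 × 150%/3⌋ = $73,463; SL = ⌊$135,726/3⌋ = $45,242 → take DB $73,463. Book value $73,463.
Year 2: DB = ⌊$73,463 × 150%/3⌋ = $36,731; SL = ⌊$62,263/2⌋ = $31,131 → take DB $36,731. Book value $36,732.
Year 3 (final): $36,732 − $11,200 = $25,532. Book value $11,200.

$73,463; $36,731; $25,532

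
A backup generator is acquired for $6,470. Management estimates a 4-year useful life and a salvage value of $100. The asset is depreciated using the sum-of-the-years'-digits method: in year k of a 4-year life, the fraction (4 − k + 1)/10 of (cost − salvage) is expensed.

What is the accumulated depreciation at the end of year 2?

Depreciable base = $6,470 − $100 = $6,370.
Sum of the years' digits = 4+3+2+1 = 10.
Year 1: $6,370 × 4/10 = $2,548. Book value $3,922.
Year 2: $6,370 × 3/10 = $1,911. Book value $2,011.
Accumulated through year 2 = $6,470 − $2,011 = $4,459.

$4,459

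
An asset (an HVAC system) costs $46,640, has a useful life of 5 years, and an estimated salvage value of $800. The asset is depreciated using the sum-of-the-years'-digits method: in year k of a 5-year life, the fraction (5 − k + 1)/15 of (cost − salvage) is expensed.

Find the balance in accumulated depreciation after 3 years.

Depreciable base = $46,640 − $800 = $45,840.
Sum of the years' digits = 5+4+3+2+1 = 15.
Year 1: $45,840 × 5/15 = $15,280. Book value $31,360.
Year 2: $45,840 × 4/15 = $12,224. Book value $19,136.
Year 3: $45,840 × 3/15 = $9,168. Book value $9,968.
Accumulated through year 3 = $46,640 − $9,968 = $36,672.

$36,672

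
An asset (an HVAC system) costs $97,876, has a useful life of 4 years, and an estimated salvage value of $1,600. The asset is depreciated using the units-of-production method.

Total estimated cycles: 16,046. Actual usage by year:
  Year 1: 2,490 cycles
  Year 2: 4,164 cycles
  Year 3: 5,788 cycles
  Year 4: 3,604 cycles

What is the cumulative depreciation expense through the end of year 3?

Depreciable base = $97,876 − $1,600 = $96,276.
Rate = $96,276 / 16,046 cycles = $6 per cycle.
Year 1: 2,490 × $6 = $14,940. Book value $82,936.
Year 2: 4,164 × $6 = $24,984. Book value $57,952.
Year 3: 5,788 × $6 = $34,728. Book value $23,224.
Accumulated through year 3 = $97,876 − $23,224 = $74,652.

$74,652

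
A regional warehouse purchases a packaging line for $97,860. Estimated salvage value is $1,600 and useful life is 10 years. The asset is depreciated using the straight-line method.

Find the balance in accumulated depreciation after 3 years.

Depreciable base = $97,860 − $1,600 = $96,260.
Annual expense = $96,260 / 10 = $9,626.
End of year 1: book value $88,234.
End of year 2: book value $78,608.
End of year 3: book value $68,982.
Accumulated through year 3 = $97,860 − $68,982 = $28,878.

$28,878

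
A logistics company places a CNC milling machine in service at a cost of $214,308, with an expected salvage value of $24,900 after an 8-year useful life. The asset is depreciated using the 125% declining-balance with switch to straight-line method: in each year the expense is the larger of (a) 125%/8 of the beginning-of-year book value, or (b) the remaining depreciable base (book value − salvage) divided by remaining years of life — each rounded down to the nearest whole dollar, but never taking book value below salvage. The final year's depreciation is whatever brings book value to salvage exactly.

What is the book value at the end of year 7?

Depreciable base = $214,308 − $24,900 = $189,408.
Year 1: DB = ⌊$214,308 × 125%/8⌋ = $33,485; SL = ⌊$189,408/8⌋ = $23,676 → take DB $33,485. Book value $180,823.
Year 2: DB = ⌊$180,823 × 125%/8⌋ = $28,253; SL = ⌊$155,923/7⌋ = $22,274 → take DB $28,253. Book value $152,570.
Year 3: DB = ⌊$152,570 × 125%/8⌋ = $23,839; SL = ⌊$127,670/6⌋ = $21,278 → take DB $23,839. Book value $128,731.
Year 4: DB = ⌊$128,731 × 125%/8⌋ = $20,114; SL = ⌊$103,831/5⌋ = $20,766 → take SL $20,766. Book value $107,965.
Year 5: DB = ⌊$107,965 × 125%/8⌋ = $16,869; SL = ⌊$83,065/4⌋ = $20,766 → take SL $20,766. Book value $87,199.
Year 6: DB = ⌊$87,199 × 125%/8⌋ = $13,624; SL = ⌊$62,299/3⌋ = $20,766 → take SL $20,766. Book value $66,433.
Year 7: DB = ⌊$66,433 × 125%/8⌋ = $10,380; SL = ⌊$41,533/2⌋ = $20,766 → take SL $20,766. Book value $45,667.

$45,667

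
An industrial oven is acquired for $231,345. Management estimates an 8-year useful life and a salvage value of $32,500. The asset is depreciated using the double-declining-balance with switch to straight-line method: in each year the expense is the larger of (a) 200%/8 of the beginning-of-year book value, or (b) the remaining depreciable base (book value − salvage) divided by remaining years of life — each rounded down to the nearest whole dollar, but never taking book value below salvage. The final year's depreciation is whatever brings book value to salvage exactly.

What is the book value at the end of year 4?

Depreciable base = $231,345 − $32,500 = $198,845.
Year 1: DB = ⌊$231,345 × 200%/8⌋ = $57,836; SL = ⌊$198,845/8⌋ = $24,855 → take DB $57,836. Book value $173,509.
Year 2: DB = ⌊$173,509 × 200%/8⌋ = $43,377; SL = ⌊$141,009/7⌋ = $20,144 → take DB $43,377. Book value $130,132.
Year 3: DB = ⌊$130,132 × 200%/8⌋ = $32,533; SL = ⌊$97,632/6⌋ = $16,272 → take DB $32,533. Book value $97,599.
Year 4: DB = ⌊$97,599 × 200%/8⌋ = $24,399; SL = ⌊$65,099/5⌋ = $13,019 → take DB $24,399. Book value $73,200.

$73,200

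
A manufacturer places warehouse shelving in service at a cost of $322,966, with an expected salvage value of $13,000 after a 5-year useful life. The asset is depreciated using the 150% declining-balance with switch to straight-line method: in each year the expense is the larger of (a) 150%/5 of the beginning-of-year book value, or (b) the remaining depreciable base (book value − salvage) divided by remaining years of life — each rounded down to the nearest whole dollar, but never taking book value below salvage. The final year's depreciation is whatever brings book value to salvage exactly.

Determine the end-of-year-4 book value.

Depreciable base = $322,966 − $13,000 = $309,966.
Year 1: DB = ⌊$322,966 × 150%/5⌋ = $96,889; SL = ⌊$309,966/5⌋ = $61,993 → take DB $96,889. Book value $226,077.
Year 2: DB = ⌊$226,077 × 150%/5⌋ = $67,823; SL = ⌊$213,077/4⌋ = $53,269 → take DB $67,823. Book value $158,254.
Year 3: DB = ⌊$158,254 × 150%/5⌋ = $47,476; SL = ⌊$145,254/3⌋ = $48,418 → take SL $48,418. Book value $109,836.
Year 4: DB = ⌊$109,836 × 150%/5⌋ = $32,950; SL = ⌊$96,836/2⌋ = $48,418 → take SL $48,418. Book value $61,418.

$61,418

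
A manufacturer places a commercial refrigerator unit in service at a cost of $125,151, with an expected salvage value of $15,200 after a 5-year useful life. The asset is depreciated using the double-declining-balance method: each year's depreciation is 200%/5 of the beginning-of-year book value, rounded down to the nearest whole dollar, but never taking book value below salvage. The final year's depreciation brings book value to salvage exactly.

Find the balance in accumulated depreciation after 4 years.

$108,931

Depreciable base = $125,151 − $15,200 = $109,951.
Year 1: ⌊$125,151 × 200%/5⌋ = $50,060. Book value $75,091.
Year 2: ⌊$75,091 × 200%/5⌋ = $30,036. Book value $45,055.
Year 3: ⌊$45,055 × 200%/5⌋ = $18,022. Book value $27,033.
Year 4: ⌊$27,033 × 200%/5⌋ = $10,813. Book value $16,220.
Accumulated through year 4 = $125,151 − $16,220 = $108,931.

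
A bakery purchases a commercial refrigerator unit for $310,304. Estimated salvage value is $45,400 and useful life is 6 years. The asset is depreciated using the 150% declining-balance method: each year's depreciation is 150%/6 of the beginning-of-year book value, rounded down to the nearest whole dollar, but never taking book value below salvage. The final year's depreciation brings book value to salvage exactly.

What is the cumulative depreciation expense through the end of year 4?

$212,121

Depreciable base = $310,304 − $45,400 = $264,904.
Year 1: ⌊$310,304 × 150%/6⌋ = $77,576. Book value $232,728.
Year 2: ⌊$232,728 × 150%/6⌋ = $58,182. Book value $174,546.
Year 3: ⌊$174,546 × 150%/6⌋ = $43,636. Book value $130,910.
Year 4: ⌊$130,910 × 150%/6⌋ = $32,727. Book value $98,183.
Accumulated through year 4 = $310,304 − $98,183 = $212,121.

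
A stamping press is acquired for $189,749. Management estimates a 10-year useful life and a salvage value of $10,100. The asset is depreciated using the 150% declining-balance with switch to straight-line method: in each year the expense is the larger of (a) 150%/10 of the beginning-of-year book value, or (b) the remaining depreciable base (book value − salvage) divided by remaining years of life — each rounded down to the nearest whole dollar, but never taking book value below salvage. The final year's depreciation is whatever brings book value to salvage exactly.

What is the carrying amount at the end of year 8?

$39,738

Depreciable base = $189,749 − $10,100 = $179,649.
Year 1: DB = ⌊$189,749 × 150%/10⌋ = $28,462; SL = ⌊$179,649/10⌋ = $17,964 → take DB $28,462. Book value $161,287.
Year 2: DB = ⌊$161,287 × 150%/10⌋ = $24,193; SL = ⌊$151,187/9⌋ = $16,798 → take DB $24,193. Book value $137,094.
Year 3: DB = ⌊$137,094 × 150%/10⌋ = $20,564; SL = ⌊$126,994/8⌋ = $15,874 → take DB $20,564. Book value $116,530.
Year 4: DB = ⌊$116,530 × 150%/10⌋ = $17,479; SL = ⌊$106,430/7⌋ = $15,204 → take DB $17,479. Book value $99,051.
Year 5: DB = ⌊$99,051 × 150%/10⌋ = $14,857; SL = ⌊$88,951/6⌋ = $14,825 → take DB $14,857. Book value $84,194.
Year 6: DB = ⌊$84,194 × 150%/10⌋ = $12,629; SL = ⌊$74,094/5⌋ = $14,818 → take SL $14,818. Book value $69,376.
Year 7: DB = ⌊$69,376 × 150%/10⌋ = $10,406; SL = ⌊$59,276/4⌋ = $14,819 → take SL $14,819. Book value $54,557.
Year 8: DB = ⌊$54,557 × 150%/10⌋ = $8,183; SL = ⌊$44,457/3⌋ = $14,819 → take SL $14,819. Book value $39,738.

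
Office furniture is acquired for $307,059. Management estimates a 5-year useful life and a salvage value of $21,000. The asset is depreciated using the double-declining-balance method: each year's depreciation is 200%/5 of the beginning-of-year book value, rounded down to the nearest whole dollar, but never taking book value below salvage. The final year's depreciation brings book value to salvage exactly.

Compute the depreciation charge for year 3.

Depreciable base = $307,059 − $21,000 = $286,059.
Year 1: ⌊$307,059 × 200%/5⌋ = $122,823. Book value $184,236.
Year 2: ⌊$184,236 × 200%/5⌋ = $73,694. Book value $110,542.
Year 3: ⌊$110,542 × 200%/5⌋ = $44,216. Book value $66,326.

$44,216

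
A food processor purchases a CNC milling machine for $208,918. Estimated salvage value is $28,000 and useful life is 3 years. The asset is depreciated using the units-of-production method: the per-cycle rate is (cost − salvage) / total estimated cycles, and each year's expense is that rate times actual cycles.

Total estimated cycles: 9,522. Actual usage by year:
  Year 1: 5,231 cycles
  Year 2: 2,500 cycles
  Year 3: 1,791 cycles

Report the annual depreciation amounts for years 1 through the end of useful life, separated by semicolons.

Depreciable base = $208,918 − $28,000 = $180,918.
Rate = $180,918 / 9,522 cycles = $19 per cycle.
Year 1: 5,231 × $19 = $99,389. Book value $109,529.
Year 2: 2,500 × $19 = $47,500. Book value $62,029.
Year 3: 1,791 × $19 = $34,029. Book value $28,000.

$99,389; $47,500; $34,029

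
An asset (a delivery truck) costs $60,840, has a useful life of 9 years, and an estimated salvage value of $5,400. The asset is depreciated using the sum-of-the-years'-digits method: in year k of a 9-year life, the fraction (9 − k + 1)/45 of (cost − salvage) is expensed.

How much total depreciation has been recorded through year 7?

Depreciable base = $60,840 − $5,400 = $55,440.
Sum of the years' digits = 9+8+7+6+5+4+3+2+1 = 45.
Year 1: $55,440 × 9/45 = $11,088. Book value $49,752.
Year 2: $55,440 × 8/45 = $9,856. Book value $39,896.
Year 3: $55,440 × 7/45 = $8,624. Book value $31,272.
Year 4: $55,440 × 6/45 = $7,392. Book value $23,880.
Year 5: $55,440 × 5/45 = $6,160. Book value $17,720.
Year 6: $55,440 × 4/45 = $4,928. Book value $12,792.
Year 7: $55,440 × 3/45 = $3,696. Book value $9,096.
Accumulated through year 7 = $60,840 − $9,096 = $51,744.

$51,744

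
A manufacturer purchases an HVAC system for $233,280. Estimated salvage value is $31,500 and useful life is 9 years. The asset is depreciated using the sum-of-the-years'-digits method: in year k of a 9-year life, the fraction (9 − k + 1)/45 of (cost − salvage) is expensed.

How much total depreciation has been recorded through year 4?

$134,520

Depreciable base = $233,280 − $31,500 = $201,780.
Sum of the years' digits = 9+8+7+6+5+4+3+2+1 = 45.
Year 1: $201,780 × 9/45 = $40,356. Book value $192,924.
Year 2: $201,780 × 8/45 = $35,872. Book value $157,052.
Year 3: $201,780 × 7/45 = $31,388. Book value $125,664.
Year 4: $201,780 × 6/45 = $26,904. Book value $98,760.
Accumulated through year 4 = $233,280 − $98,760 = $134,520.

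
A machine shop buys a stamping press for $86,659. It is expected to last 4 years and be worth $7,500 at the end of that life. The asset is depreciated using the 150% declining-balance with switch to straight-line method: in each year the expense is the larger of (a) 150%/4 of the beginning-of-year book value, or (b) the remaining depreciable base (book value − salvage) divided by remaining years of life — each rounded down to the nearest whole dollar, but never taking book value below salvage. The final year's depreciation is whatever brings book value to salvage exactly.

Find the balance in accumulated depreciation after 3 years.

Depreciable base = $86,659 − $7,500 = $79,159.
Year 1: DB = ⌊$86,659 × 150%/4⌋ = $32,497; SL = ⌊$79,159/4⌋ = $19,789 → take DB $32,497. Book value $54,162.
Year 2: DB = ⌊$54,162 × 150%/4⌋ = $20,310; SL = ⌊$46,662/3⌋ = $15,554 → take DB $20,310. Book value $33,852.
Year 3: DB = ⌊$33,852 × 150%/4⌋ = $12,694; SL = ⌊$26,352/2⌋ = $13,176 → take SL $13,176. Book value $20,676.
Accumulated through year 3 = $86,659 − $20,676 = $65,983.

$65,983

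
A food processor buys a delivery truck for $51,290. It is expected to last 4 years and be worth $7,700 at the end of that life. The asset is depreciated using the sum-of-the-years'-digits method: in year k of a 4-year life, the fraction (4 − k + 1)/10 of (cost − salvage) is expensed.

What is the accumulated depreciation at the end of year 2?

Depreciable base = $51,290 − $7,700 = $43,590.
Sum of the years' digits = 4+3+2+1 = 10.
Year 1: $43,590 × 4/10 = $17,436. Book value $33,854.
Year 2: $43,590 × 3/10 = $13,077. Book value $20,777.
Accumulated through year 2 = $51,290 − $20,777 = $30,513.

$30,513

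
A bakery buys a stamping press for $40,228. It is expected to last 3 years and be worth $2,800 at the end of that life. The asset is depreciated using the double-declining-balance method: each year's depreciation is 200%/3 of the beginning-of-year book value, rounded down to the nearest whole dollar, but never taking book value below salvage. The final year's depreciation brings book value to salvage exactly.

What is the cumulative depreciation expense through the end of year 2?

Depreciable base = $40,228 − $2,800 = $37,428.
Year 1: ⌊$40,228 × 200%/3⌋ = $26,818. Book value $13,410.
Year 2: ⌊$13,410 × 200%/3⌋ = $8,940. Book value $4,470.
Accumulated through year 2 = $40,228 − $4,470 = $35,758.

$35,758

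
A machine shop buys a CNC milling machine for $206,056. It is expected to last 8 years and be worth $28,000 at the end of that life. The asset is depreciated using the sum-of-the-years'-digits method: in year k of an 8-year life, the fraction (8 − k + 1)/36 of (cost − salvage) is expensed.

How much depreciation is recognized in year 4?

Depreciable base = $206,056 − $28,000 = $178,056.
Sum of the years' digits = 8+7+6+5+4+3+2+1 = 36.
Year 1: $178,056 × 8/36 = $39,568. Book value $166,488.
Year 2: $178,056 × 7/36 = $34,622. Book value $131,866.
Year 3: $178,056 × 6/36 = $29,676. Book value $102,190.
Year 4: $178,056 × 5/36 = $24,730. Book value $77,460.

$24,730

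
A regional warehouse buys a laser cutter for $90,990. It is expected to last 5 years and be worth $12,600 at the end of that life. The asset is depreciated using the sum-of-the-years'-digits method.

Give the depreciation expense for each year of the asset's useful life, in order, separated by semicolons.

Depreciable base = $90,990 − $12,600 = $78,390.
Sum of the years' digits = 5+4+3+2+1 = 15.
Year 1: $78,390 × 5/15 = $26,130. Book value $64,860.
Year 2: $78,390 × 4/15 = $20,904. Book value $43,956.
Year 3: $78,390 × 3/15 = $15,678. Book value $28,278.
Year 4: $78,390 × 2/15 = $10,452. Book value $17,826.
Year 5: $78,390 × 1/15 = $5,226. Book value $12,600.

$26,130; $20,904; $15,678; $10,452; $5,226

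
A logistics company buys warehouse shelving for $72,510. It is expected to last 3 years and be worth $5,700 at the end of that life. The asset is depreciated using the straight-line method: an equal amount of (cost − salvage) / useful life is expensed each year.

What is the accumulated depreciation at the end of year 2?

Depreciable base = $72,510 − $5,700 = $66,810.
Annual expense = $66,810 / 3 = $22,270.
End of year 1: book value $50,240.
End of year 2: book value $27,970.
Accumulated through year 2 = $72,510 − $27,970 = $44,540.

$44,540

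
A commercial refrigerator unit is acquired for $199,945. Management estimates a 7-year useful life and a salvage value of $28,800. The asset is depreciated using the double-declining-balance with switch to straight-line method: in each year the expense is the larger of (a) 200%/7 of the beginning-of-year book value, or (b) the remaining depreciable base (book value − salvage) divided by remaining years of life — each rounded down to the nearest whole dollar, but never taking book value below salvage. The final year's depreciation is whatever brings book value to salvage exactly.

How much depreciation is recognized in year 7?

Depreciable base = $199,945 − $28,800 = $171,145.
Year 1: DB = ⌊$199,945 × 200%/7⌋ = $57,127; SL = ⌊$171,145/7⌋ = $24,449 → take DB $57,127. Book value $142,818.
Year 2: DB = ⌊$142,818 × 200%/7⌋ = $40,805; SL = ⌊$114,018/6⌋ = $19,003 → take DB $40,805. Book value $102,013.
Year 3: DB = ⌊$102,013 × 200%/7⌋ = $29,146; SL = ⌊$73,213/5⌋ = $14,642 → take DB $29,146. Book value $72,867.
Year 4: DB = ⌊$72,867 × 200%/7⌋ = $20,819; SL = ⌊$44,067/4⌋ = $11,016 → take DB $20,819. Book value $52,048.
Year 5: DB = ⌊$52,048 × 200%/7⌋ = $14,870; SL = ⌊$23,248/3⌋ = $7,749 → take DB $14,870. Book value $37,178.
Year 6: DB = ⌊$37,178 × 200%/7⌋ = $10,622; SL = ⌊$8,378/2⌋ = $4,189 → take DB $10,622, capped at $8,378. Book value $28,800.
Year 7 (final): $28,800 − $28,800 = $0. Book value $28,800.

$0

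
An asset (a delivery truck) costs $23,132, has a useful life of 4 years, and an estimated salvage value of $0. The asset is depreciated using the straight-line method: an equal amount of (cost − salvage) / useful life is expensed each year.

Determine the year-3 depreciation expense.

$5,783

Depreciable base = $23,132 − $0 = $23,132.
Annual expense = $23,132 / 4 = $5,783.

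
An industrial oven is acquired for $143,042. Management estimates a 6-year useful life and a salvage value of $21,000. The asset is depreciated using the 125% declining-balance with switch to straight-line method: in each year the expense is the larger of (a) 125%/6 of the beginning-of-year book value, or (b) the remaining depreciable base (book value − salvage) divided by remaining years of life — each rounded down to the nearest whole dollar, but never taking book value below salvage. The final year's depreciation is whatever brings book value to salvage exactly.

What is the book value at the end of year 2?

$89,650

Depreciable base = $143,042 − $21,000 = $122,042.
Year 1: DB = ⌊$143,042 × 125%/6⌋ = $29,800; SL = ⌊$122,042/6⌋ = $20,340 → take DB $29,800. Book value $113,242.
Year 2: DB = ⌊$113,242 × 125%/6⌋ = $23,592; SL = ⌊$92,242/5⌋ = $18,448 → take DB $23,592. Book value $89,650.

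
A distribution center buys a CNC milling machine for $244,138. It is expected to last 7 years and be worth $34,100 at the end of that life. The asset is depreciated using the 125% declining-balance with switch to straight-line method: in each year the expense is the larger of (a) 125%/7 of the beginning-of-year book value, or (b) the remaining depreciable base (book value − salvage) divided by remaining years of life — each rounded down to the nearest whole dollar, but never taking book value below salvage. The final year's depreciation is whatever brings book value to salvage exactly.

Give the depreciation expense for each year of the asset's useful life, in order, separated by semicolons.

Depreciable base = $244,138 − $34,100 = $210,038.
Year 1: DB = ⌊$244,138 × 125%/7⌋ = $43,596; SL = ⌊$210,038/7⌋ = $30,005 → take DB $43,596. Book value $200,542.
Year 2: DB = ⌊$200,542 × 125%/7⌋ = $35,811; SL = ⌊$166,442/6⌋ = $27,740 → take DB $35,811. Book value $164,731.
Year 3: DB = ⌊$164,731 × 125%/7⌋ = $29,416; SL = ⌊$130,631/5⌋ = $26,126 → take DB $29,416. Book value $135,315.
Year 4: DB = ⌊$135,315 × 125%/7⌋ = $24,163; SL = ⌊$101,215/4⌋ = $25,303 → take SL $25,303. Book value $110,012.
Year 5: DB = ⌊$110,012 × 125%/7⌋ = $19,645; SL = ⌊$75,912/3⌋ = $25,304 → take SL $25,304. Book value $84,708.
Year 6: DB = ⌊$84,708 × 125%/7⌋ = $15,126; SL = ⌊$50,608/2⌋ = $25,304 → take SL $25,304. Book value $59,404.
Year 7 (final): $59,404 − $34,100 = $25,304. Book value $34,100.

$43,596; $35,811; $29,416; $25,303; $25,304; $25,304; $25,304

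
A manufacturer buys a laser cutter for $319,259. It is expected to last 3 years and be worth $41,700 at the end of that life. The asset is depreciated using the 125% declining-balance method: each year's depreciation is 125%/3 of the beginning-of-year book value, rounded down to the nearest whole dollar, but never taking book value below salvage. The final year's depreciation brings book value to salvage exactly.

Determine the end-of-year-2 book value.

Depreciable base = $319,259 − $41,700 = $277,559.
Year 1: ⌊$319,259 × 125%/3⌋ = $133,024. Book value $186,235.
Year 2: ⌊$186,235 × 125%/3⌋ = $77,597. Book value $108,638.

$108,638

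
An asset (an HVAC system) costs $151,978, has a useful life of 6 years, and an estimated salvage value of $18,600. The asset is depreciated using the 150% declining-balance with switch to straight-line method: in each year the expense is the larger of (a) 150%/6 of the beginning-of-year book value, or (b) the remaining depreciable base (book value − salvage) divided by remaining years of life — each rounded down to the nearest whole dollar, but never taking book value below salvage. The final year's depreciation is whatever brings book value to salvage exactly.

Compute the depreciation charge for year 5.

$14,743

Depreciable base = $151,978 − $18,600 = $133,378.
Year 1: DB = ⌊$151,978 × 150%/6⌋ = $37,994; SL = ⌊$133,378/6⌋ = $22,229 → take DB $37,994. Book value $113,984.
Year 2: DB = ⌊$113,984 × 150%/6⌋ = $28,496; SL = ⌊$95,384/5⌋ = $19,076 → take DB $28,496. Book value $85,488.
Year 3: DB = ⌊$85,488 × 150%/6⌋ = $21,372; SL = ⌊$66,888/4⌋ = $16,722 → take DB $21,372. Book value $64,116.
Year 4: DB = ⌊$64,116 × 150%/6⌋ = $16,029; SL = ⌊$45,516/3⌋ = $15,172 → take DB $16,029. Book value $48,087.
Year 5: DB = ⌊$48,087 × 150%/6⌋ = $12,021; SL = ⌊$29,487/2⌋ = $14,743 → take SL $14,743. Book value $33,344.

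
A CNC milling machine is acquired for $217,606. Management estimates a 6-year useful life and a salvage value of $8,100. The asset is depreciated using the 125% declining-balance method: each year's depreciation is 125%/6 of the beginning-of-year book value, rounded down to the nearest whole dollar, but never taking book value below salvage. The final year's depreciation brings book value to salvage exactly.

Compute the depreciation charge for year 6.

Depreciable base = $217,606 − $8,100 = $209,506.
Year 1: ⌊$217,606 × 125%/6⌋ = $45,334. Book value $172,272.
Year 2: ⌊$172,272 × 125%/6⌋ = $35,890. Book value $136,382.
Year 3: ⌊$136,382 × 125%/6⌋ = $28,412. Book value $107,970.
Year 4: ⌊$107,970 × 125%/6⌋ = $22,493. Book value $85,477.
Year 5: ⌊$85,477 × 125%/6⌋ = $17,807. Book value $67,670.
Year 6 (final): $67,670 − $8,100 = $59,570. Book value $8,100.

$59,570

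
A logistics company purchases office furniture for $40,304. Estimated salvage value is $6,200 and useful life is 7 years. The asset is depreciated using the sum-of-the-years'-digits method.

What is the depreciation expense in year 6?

$2,436

Depreciable base = $40,304 − $6,200 = $34,104.
Sum of the years' digits = 7+6+5+4+3+2+1 = 28.
Year 1: $34,104 × 7/28 = $8,526. Book value $31,778.
Year 2: $34,104 × 6/28 = $7,308. Book value $24,470.
Year 3: $34,104 × 5/28 = $6,090. Book value $18,380.
Year 4: $34,104 × 4/28 = $4,872. Book value $13,508.
Year 5: $34,104 × 3/28 = $3,654. Book value $9,854.
Year 6: $34,104 × 2/28 = $2,436. Book value $7,418.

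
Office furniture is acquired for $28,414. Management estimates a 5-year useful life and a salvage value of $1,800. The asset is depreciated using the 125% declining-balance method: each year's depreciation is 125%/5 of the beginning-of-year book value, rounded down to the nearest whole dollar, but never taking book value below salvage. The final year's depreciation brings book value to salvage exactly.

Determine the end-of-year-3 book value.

Depreciable base = $28,414 − $1,800 = $26,614.
Year 1: ⌊$28,414 × 125%/5⌋ = $7,103. Book value $21,311.
Year 2: ⌊$21,311 × 125%/5⌋ = $5,327. Book value $15,984.
Year 3: ⌊$15,984 × 125%/5⌋ = $3,996. Book value $11,988.

$11,988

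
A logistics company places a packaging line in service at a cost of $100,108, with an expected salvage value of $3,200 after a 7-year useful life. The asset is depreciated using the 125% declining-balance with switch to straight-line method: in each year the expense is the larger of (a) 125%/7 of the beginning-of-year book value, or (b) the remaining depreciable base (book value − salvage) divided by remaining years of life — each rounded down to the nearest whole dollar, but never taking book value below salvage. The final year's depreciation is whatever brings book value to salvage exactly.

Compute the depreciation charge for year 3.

Depreciable base = $100,108 − $3,200 = $96,908.
Year 1: DB = ⌊$100,108 × 125%/7⌋ = $17,876; SL = ⌊$96,908/7⌋ = $13,844 → take DB $17,876. Book value $82,232.
Year 2: DB = ⌊$82,232 × 125%/7⌋ = $14,684; SL = ⌊$79,032/6⌋ = $13,172 → take DB $14,684. Book value $67,548.
Year 3: DB = ⌊$67,548 × 125%/7⌋ = $12,062; SL = ⌊$64,348/5⌋ = $12,869 → take SL $12,869. Book value $54,679.

$12,869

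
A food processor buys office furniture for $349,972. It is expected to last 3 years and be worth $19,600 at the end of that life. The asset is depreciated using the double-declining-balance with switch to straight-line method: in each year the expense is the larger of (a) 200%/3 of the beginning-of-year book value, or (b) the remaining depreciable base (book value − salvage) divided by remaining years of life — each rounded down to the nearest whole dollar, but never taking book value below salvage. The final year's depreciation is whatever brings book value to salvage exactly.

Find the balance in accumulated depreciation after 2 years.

Depreciable base = $349,972 − $19,600 = $330,372.
Year 1: DB = ⌊$349,972 × 200%/3⌋ = $233,314; SL = ⌊$330,372/3⌋ = $110,124 → take DB $233,314. Book value $116,658.
Year 2: DB = ⌊$116,658 × 200%/3⌋ = $77,772; SL = ⌊$97,058/2⌋ = $48,529 → take DB $77,772. Book value $38,886.
Accumulated through year 2 = $349,972 − $38,886 = $311,086.

$311,086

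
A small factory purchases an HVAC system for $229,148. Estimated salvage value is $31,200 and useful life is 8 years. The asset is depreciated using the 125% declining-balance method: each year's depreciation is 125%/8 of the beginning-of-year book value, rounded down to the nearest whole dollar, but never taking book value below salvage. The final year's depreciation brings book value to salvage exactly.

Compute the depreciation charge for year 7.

Depreciable base = $229,148 − $31,200 = $197,948.
Year 1: ⌊$229,148 × 125%/8⌋ = $35,804. Book value $193,344.
Year 2: ⌊$193,344 × 125%/8⌋ = $30,210. Book value $163,134.
Year 3: ⌊$163,134 × 125%/8⌋ = $25,489. Book value $137,645.
Year 4: ⌊$137,645 × 125%/8⌋ = $21,507. Book value $116,138.
Year 5: ⌊$116,138 × 125%/8⌋ = $18,146. Book value $97,992.
Year 6: ⌊$97,992 × 125%/8⌋ = $15,311. Book value $82,681.
Year 7: ⌊$82,681 × 125%/8⌋ = $12,918. Book value $69,763.

$12,918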